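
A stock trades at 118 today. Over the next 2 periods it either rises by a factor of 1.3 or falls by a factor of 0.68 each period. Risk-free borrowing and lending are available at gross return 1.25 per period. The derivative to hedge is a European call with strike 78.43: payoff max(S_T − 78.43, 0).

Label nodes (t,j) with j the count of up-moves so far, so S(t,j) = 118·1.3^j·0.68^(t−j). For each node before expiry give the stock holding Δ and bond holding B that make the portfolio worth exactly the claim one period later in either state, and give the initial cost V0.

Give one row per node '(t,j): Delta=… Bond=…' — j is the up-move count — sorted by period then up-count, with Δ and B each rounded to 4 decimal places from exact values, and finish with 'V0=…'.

Under the risk-neutral measure, an up-move has probability p* = (R−d)/(u−d) = 0.9194 and values discount at R = 1.25.
Terminal payoffs: V(2,0)=0.0000, V(2,1)=25.8820, V(2,2)=120.9900
(1,0): S=80.2400. Δ = (V_up−V_dn)/(S_up−S_dn) = (25.8820−0.0000)/(104.3120−54.5632) = 0.5203. V = [p*·25.8820 + (1−p*)·0.0000]/1.25 = 19.0358. B = V − Δ·S = -22.7094.
(1,1): S=153.4000. Δ = (V_up−V_dn)/(S_up−S_dn) = (120.9900−25.8820)/(199.4200−104.3120) = 1.0000. V = [p*·120.9900 + (1−p*)·25.8820]/1.25 = 90.6560. B = V − Δ·S = -62.7440.
(0,0): S=118.0000. Δ = (V_up−V_dn)/(S_up−S_dn) = (90.6560−19.0358)/(153.4000−80.2400) = 0.9790. V = [p*·90.6560 + (1−p*)·19.0358]/1.25 = 67.9041. B = V − Δ·S = -47.6123.
The time-0 hedge costs 67.9041, which is the no-arbitrage price.

(0,0): Delta=0.9790 Bond=-47.6123
(1,0): Delta=0.5203 Bond=-22.7094
(1,1): Delta=1.0000 Bond=-62.7440
V0=67.9041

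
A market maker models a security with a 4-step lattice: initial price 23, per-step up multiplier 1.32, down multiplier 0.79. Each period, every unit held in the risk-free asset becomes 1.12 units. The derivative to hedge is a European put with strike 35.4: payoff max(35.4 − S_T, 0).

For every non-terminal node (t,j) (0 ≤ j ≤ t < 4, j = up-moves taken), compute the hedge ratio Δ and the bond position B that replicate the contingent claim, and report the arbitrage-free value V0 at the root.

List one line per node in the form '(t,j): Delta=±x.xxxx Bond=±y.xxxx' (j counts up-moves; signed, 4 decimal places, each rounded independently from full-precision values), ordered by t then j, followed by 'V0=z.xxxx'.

The replicating-portfolio and risk-neutral prices coincide; use p* = (1.12−0.79)/(1.32−0.79) = 0.6226 for the latter.
Terminal values V(4,·): V(4,0)=26.4415, V(4,1)=20.4313, V(4,2)=10.3891, V(4,3)=0.0000, V(4,4)=0.0000
  t=3,j=0: stock 11.3399 → up 14.9687 (V=20.4313), down 8.9585 (V=26.4415). Price 20.2672; hedge Δ=-1.0000, bond B=31.6071.
  t=3,j=1: stock 18.9477 → up 25.0109 (V=10.3891), down 14.9687 (V=20.4313). Price 12.6595; hedge Δ=-1.0000, bond B=31.6071.
  t=3,j=2: stock 31.6594 → up 41.7904 (V=0.0000), down 25.0109 (V=10.3891). Price 3.5004; hedge Δ=-0.6192, bond B=23.1024.
  t=3,j=3: stock 52.8993 → up 69.8270 (V=0.0000), down 41.7904 (V=0.0000). Price 0.0000; hedge Δ=0.0000, bond B=0.0000.
  t=2,j=0: stock 14.3543 → up 18.9477 (V=12.6595), down 11.3399 (V=20.2672). Price 13.8664; hedge Δ=-1.0000, bond B=28.2207.
  t=2,j=1: stock 23.9844 → up 31.6594 (V=3.5004), down 18.9477 (V=12.6595). Price 6.2113; hedge Δ=-0.7205, bond B=23.4926.
  t=2,j=2: stock 40.0752 → up 52.8993 (V=0.0000), down 31.6594 (V=3.5004). Price 1.1794; hedge Δ=-0.1648, bond B=7.7838.
  t=1,j=0: stock 18.1700 → up 23.9844 (V=6.2113), down 14.3543 (V=13.8664). Price 8.1250; hedge Δ=-0.7949, bond B=22.5686.
  t=1,j=1: stock 30.3600 → up 40.0752 (V=1.1794), down 23.9844 (V=6.2113). Price 2.7484; hedge Δ=-0.3127, bond B=12.2426.
  t=0,j=0: stock 23.0000 → up 30.3600 (V=2.7484), down 18.1700 (V=8.1250). Price 4.2654; hedge Δ=-0.4411, bond B=14.4100.
The time-0 hedge costs 4.2654, which is the no-arbitrage price.

(0,0): Delta=-0.4411 Bond=14.4100
(1,0): Delta=-0.7949 Bond=22.5686
(1,1): Delta=-0.3127 Bond=12.2426
(2,0): Delta=-1.0000 Bond=28.2207
(2,1): Delta=-0.7205 Bond=23.4926
(2,2): Delta=-0.1648 Bond=7.7838
(3,0): Delta=-1.0000 Bond=31.6071
(3,1): Delta=-1.0000 Bond=31.6071
(3,2): Delta=-0.6192 Bond=23.1024
(3,3): Delta=0.0000 Bond=0.0000
V0=4.2654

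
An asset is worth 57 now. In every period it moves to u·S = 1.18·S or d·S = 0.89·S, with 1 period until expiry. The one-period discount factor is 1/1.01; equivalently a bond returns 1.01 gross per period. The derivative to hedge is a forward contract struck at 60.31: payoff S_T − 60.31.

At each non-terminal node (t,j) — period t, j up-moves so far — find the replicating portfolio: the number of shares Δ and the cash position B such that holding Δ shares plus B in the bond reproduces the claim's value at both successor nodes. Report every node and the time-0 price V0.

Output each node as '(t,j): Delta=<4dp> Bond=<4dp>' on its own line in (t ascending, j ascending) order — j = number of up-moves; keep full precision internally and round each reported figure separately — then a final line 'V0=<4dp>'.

No-arbitrage ⇒ martingale measure with p* = (R−d)/(u−d) = 0.4138.
Terminal payoffs: V(1,0)=-9.5800, V(1,1)=6.9500
  t=0,j=0: stock 57.0000 → up 67.2600 (V=6.9500), down 50.7300 (V=-9.5800). Price -2.7129; hedge Δ=1.0000, bond B=-59.7129.
The time-0 hedge costs -2.7129, which is the no-arbitrage price.

(0,0): Delta=1.0000 Bond=-59.7129
V0=-2.7129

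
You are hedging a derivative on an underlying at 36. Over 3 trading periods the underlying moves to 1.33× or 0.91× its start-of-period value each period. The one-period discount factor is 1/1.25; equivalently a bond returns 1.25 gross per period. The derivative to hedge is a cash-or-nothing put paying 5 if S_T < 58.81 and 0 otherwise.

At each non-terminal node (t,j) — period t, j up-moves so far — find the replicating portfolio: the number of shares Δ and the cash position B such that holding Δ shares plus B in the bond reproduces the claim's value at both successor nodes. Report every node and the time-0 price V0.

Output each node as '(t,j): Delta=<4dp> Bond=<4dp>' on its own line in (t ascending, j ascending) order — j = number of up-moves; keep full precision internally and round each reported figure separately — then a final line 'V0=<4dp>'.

Under the risk-neutral measure, an up-move has probability p* = (R−d)/(u−d) = 0.8095 and values discount at R = 1.25.
Terminal payoffs: V(3,0)=5.0000, V(3,1)=5.0000, V(3,2)=5.0000, V(3,3)=0.0000
Node (2,0) S=29.8116: V=(p*·5.0000+(1−p*)·5.0000)/1.25=4.0000; Δ=(5.0000−5.0000)/(39.6494−27.1286)=0.0000; B=V−Δ·S=4.0000
Node (2,1) S=43.5708: V=(p*·5.0000+(1−p*)·5.0000)/1.25=4.0000; Δ=(5.0000−5.0000)/(57.9492−39.6494)=0.0000; B=V−Δ·S=4.0000
Node (2,2) S=63.6804: V=(p*·0.0000+(1−p*)·5.0000)/1.25=0.7619; Δ=(0.0000−5.0000)/(84.6949−57.9492)=-0.1869; B=V−Δ·S=12.6667
Node (1,0) S=32.7600: V=(p*·4.0000+(1−p*)·4.0000)/1.25=3.2000; Δ=(4.0000−4.0000)/(43.5708−29.8116)=0.0000; B=V−Δ·S=3.2000
Node (1,1) S=47.8800: V=(p*·0.7619+(1−p*)·4.0000)/1.25=1.1029; Δ=(0.7619−4.0000)/(63.6804−43.5708)=-0.1610; B=V−Δ·S=8.8127
Node (0,0) S=36.0000: V=(p*·1.1029+(1−p*)·3.2000)/1.25=1.2019; Δ=(1.1029−3.2000)/(47.8800−32.7600)=-0.1387; B=V−Δ·S=6.1949
Each (Δ,B) replicates both successor values, so the strategy is self-financing and V0 is arbitrage-free.

(0,0): Delta=-0.1387 Bond=6.1949
(1,0): Delta=0.0000 Bond=3.2000
(1,1): Delta=-0.1610 Bond=8.8127
(2,0): Delta=0.0000 Bond=4.0000
(2,1): Delta=0.0000 Bond=4.0000
(2,2): Delta=-0.1869 Bond=12.6667
V0=1.2019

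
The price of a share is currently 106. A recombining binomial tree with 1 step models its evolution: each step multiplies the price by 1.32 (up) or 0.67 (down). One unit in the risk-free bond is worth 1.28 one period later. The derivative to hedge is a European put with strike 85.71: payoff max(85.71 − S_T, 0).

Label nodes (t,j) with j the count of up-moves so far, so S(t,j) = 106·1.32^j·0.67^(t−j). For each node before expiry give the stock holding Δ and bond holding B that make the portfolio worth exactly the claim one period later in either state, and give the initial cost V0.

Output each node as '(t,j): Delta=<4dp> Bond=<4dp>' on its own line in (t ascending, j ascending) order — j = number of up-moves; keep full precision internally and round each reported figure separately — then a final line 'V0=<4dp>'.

(0,0): Delta=-0.2132 Bond=23.3062
V0=0.7062

No-arbitrage ⇒ martingale measure with p* = (R−d)/(u−d) = 0.9385.
At expiry t=1: V(1,0)=14.6900, V(1,1)=0.0000
  t=0,j=0: stock 106.0000 → up 139.9200 (V=0.0000), down 71.0200 (V=14.6900). Price 0.7062; hedge Δ=-0.2132, bond B=23.3062.
Root portfolio cost Δ·106+B reproduces V0=0.7062.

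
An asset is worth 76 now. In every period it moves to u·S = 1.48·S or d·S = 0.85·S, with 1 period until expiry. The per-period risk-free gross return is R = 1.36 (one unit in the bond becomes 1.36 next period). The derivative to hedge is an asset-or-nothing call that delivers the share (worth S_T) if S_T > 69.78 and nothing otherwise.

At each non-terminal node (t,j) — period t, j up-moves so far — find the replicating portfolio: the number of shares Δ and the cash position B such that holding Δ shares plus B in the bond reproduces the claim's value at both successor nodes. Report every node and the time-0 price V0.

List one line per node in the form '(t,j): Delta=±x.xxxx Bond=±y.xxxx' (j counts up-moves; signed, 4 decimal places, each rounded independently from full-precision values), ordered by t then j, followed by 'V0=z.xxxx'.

(0,0): Delta=2.3492 Bond=-111.5873
V0=66.9524

Since d<R<u, set p* = (R−d)/(u−d) = 0.8095; price each node as the discounted p*-expectation of its children.
At expiry t=1: V(1,0)=0.0000, V(1,1)=112.4800
  t=0,j=0: stock 76.0000 → up 112.4800 (V=112.4800), down 64.6000 (V=0.0000). Price 66.9524; hedge Δ=2.3492, bond B=-111.5873.
Check: Δ(0,0)·S0 + B(0,0) = 66.9524 = V0.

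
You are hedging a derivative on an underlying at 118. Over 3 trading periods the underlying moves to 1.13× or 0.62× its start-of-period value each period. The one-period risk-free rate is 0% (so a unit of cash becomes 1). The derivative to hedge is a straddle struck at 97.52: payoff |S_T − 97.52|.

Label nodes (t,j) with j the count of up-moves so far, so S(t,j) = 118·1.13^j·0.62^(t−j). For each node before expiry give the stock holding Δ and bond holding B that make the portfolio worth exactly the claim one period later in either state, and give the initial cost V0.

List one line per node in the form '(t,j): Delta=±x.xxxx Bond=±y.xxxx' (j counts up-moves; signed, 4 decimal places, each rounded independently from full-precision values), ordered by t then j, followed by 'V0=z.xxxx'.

(0,0): Delta=0.3421 Bond=-0.6690
(1,0): Delta=-1.0000 Bond=97.5200
(1,1): Delta=0.5940 Bond=-34.2599
(2,0): Delta=-1.0000 Bond=97.5200
(2,1): Delta=-1.0000 Bond=97.5200
(2,2): Delta=0.8932 Bond=-79.3425
V0=39.7003

Risk-neutral probability p* = (R−d)/(u−d) = (1−0.62)/(1.13−0.62) = 0.7451.
Terminal values V(3,·): V(3,0)=69.3973, V(3,1)=46.2641, V(3,2)=4.1020, V(3,3)=72.7418
Node (2,0) S=45.3592: V=(p*·46.2641+(1−p*)·69.3973)/1=52.1608; Δ=(46.2641−69.3973)/(51.2559−28.1227)=-1.0000; B=V−Δ·S=97.5200
Node (2,1) S=82.6708: V=(p*·4.1020+(1−p*)·46.2641)/1=14.8492; Δ=(4.1020−46.2641)/(93.4180−51.2559)=-1.0000; B=V−Δ·S=97.5200
Node (2,2) S=150.6742: V=(p*·72.7418+(1−p*)·4.1020)/1=55.2454; Δ=(72.7418−4.1020)/(170.2618−93.4180)=0.8932; B=V−Δ·S=-79.3425
Node (1,0) S=73.1600: V=(p*·14.8492+(1−p*)·52.1608)/1=24.3600; Δ=(14.8492−52.1608)/(82.6708−45.3592)=-1.0000; B=V−Δ·S=97.5200
Node (1,1) S=133.3400: V=(p*·55.2454+(1−p*)·14.8492)/1=44.9483; Δ=(55.2454−14.8492)/(150.6742−82.6708)=0.5940; B=V−Δ·S=-34.2599
Node (0,0) S=118.0000: V=(p*·44.9483+(1−p*)·24.3600)/1=39.7003; Δ=(44.9483−24.3600)/(133.3400−73.1600)=0.3421; B=V−Δ·S=-0.6690
Check: Δ(0,0)·S0 + B(0,0) = 39.7003 = V0.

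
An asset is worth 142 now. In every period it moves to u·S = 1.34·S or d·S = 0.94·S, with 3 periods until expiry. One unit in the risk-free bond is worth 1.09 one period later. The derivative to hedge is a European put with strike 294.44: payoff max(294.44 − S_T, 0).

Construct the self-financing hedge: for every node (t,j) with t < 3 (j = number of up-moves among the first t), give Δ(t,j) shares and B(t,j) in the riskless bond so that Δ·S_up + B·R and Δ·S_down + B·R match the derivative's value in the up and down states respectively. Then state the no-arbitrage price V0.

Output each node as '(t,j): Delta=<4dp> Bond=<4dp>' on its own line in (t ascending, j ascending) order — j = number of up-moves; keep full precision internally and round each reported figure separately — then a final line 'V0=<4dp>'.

(0,0): Delta=-0.9016 Bond=215.3103
(1,0): Delta=-1.0000 Bond=247.8243
(1,1): Delta=-0.7865 Bond=212.7947
(2,0): Delta=-1.0000 Bond=270.1284
(2,1): Delta=-1.0000 Bond=270.1284
(2,2): Delta=-0.5369 Bond=168.3093
V0=87.2848

Under the risk-neutral measure, an up-move has probability p* = (R−d)/(u−d) = 0.3750 and values discount at R = 1.09.
Payoff layer (t=3): V(3,0)=176.4971, V(3,1)=126.3086, V(3,2)=54.7633, V(3,3)=0.0000
(2,0): S=125.4712. Δ = (V_up−V_dn)/(S_up−S_dn) = (126.3086−176.4971)/(168.1314−117.9429) = -1.0000. V = [p*·126.3086 + (1−p*)·176.4971]/1.09 = 144.6572. B = V − Δ·S = 270.1284.
(2,1): S=178.8632. Δ = (V_up−V_dn)/(S_up−S_dn) = (54.7633−126.3086)/(239.6767−168.1314) = -1.0000. V = [p*·54.7633 + (1−p*)·126.3086]/1.09 = 91.2652. B = V − Δ·S = 270.1284.
(2,2): S=254.9752. Δ = (V_up−V_dn)/(S_up−S_dn) = (0.0000−54.7633)/(341.6668−239.6767) = -0.5369. V = [p*·0.0000 + (1−p*)·54.7633]/1.09 = 31.4010. B = V − Δ·S = 168.3093.
(1,0): S=133.4800. Δ = (V_up−V_dn)/(S_up−S_dn) = (91.2652−144.6572)/(178.8632−125.4712) = -1.0000. V = [p*·91.2652 + (1−p*)·144.6572]/1.09 = 114.3443. B = V − Δ·S = 247.8243.
(1,1): S=190.2800. Δ = (V_up−V_dn)/(S_up−S_dn) = (31.4010−91.2652)/(254.9752−178.8632) = -0.7865. V = [p*·31.4010 + (1−p*)·91.2652]/1.09 = 63.1341. B = V − Δ·S = 212.7947.
(0,0): S=142.0000. Δ = (V_up−V_dn)/(S_up−S_dn) = (63.1341−114.3443)/(190.2800−133.4800) = -0.9016. V = [p*·63.1341 + (1−p*)·114.3443]/1.09 = 87.2848. B = V − Δ·S = 215.3103.
Each (Δ,B) replicates both successor values, so the strategy is self-financing and V0 is arbitrage-free.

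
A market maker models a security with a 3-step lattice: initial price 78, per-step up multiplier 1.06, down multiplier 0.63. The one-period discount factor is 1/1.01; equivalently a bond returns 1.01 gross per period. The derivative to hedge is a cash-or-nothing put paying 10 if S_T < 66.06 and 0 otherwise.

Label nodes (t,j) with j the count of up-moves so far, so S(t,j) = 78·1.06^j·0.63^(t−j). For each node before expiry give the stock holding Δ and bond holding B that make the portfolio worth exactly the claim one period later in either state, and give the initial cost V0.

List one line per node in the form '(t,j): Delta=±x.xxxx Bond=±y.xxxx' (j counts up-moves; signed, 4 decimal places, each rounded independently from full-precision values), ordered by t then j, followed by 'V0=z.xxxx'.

(0,0): Delta=-0.2283 Bond=20.8114
(1,0): Delta=0.0000 Bond=9.8030
(1,1): Delta=-0.2461 Bond=22.4954
(2,0): Delta=0.0000 Bond=9.9010
(2,1): Delta=0.0000 Bond=9.9010
(2,2): Delta=-0.2654 Bond=24.4071
V0=3.0073

Risk-neutral probability p* = (R−d)/(u−d) = (1.01−0.63)/(1.06−0.63) = 0.8837.
At expiry t=3: V(3,0)=10.0000, V(3,1)=10.0000, V(3,2)=10.0000, V(3,3)=0.0000
Node (2,0) S=30.9582: V=(p*·10.0000+(1−p*)·10.0000)/1.01=9.9010; Δ=(10.0000−10.0000)/(32.8157−19.5037)=0.0000; B=V−Δ·S=9.9010
Node (2,1) S=52.0884: V=(p*·10.0000+(1−p*)·10.0000)/1.01=9.9010; Δ=(10.0000−10.0000)/(55.2137−32.8157)=0.0000; B=V−Δ·S=9.9010
Node (2,2) S=87.6408: V=(p*·0.0000+(1−p*)·10.0000)/1.01=1.1513; Δ=(0.0000−10.0000)/(92.8992−55.2137)=-0.2654; B=V−Δ·S=24.4071
Node (1,0) S=49.1400: V=(p*·9.9010+(1−p*)·9.9010)/1.01=9.8030; Δ=(9.9010−9.9010)/(52.0884−30.9582)=0.0000; B=V−Δ·S=9.8030
Node (1,1) S=82.6800: V=(p*·1.1513+(1−p*)·9.9010)/1.01=2.1472; Δ=(1.1513−9.9010)/(87.6408−52.0884)=-0.2461; B=V−Δ·S=22.4954
Node (0,0) S=78.0000: V=(p*·2.1472+(1−p*)·9.8030)/1.01=3.0073; Δ=(2.1472−9.8030)/(82.6800−49.1400)=-0.2283; B=V−Δ·S=20.8114
Check: Δ(0,0)·S0 + B(0,0) = 3.0073 = V0.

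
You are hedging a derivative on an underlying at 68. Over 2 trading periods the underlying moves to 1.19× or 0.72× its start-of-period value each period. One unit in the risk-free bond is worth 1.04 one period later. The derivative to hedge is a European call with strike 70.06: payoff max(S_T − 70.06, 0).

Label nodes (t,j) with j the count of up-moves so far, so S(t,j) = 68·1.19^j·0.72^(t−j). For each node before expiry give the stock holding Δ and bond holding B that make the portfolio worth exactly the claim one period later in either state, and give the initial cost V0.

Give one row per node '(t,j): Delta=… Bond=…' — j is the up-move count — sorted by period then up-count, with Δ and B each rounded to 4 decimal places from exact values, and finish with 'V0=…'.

Under the risk-neutral measure, an up-move has probability p* = (R−d)/(u−d) = 0.6809 and values discount at R = 1.04.
At expiry t=2: V(2,0)=0.0000, V(2,1)=0.0000, V(2,2)=26.2348
(1,0): S=48.9600. Δ = (V_up−V_dn)/(S_up−S_dn) = (0.0000−0.0000)/(58.2624−35.2512) = 0.0000. V = [p*·0.0000 + (1−p*)·0.0000]/1.04 = 0.0000. B = V − Δ·S = 0.0000.
(1,1): S=80.9200. Δ = (V_up−V_dn)/(S_up−S_dn) = (26.2348−0.0000)/(96.2948−58.2624) = 0.6898. V = [p*·26.2348 + (1−p*)·0.0000]/1.04 = 17.1750. B = V − Δ·S = -38.6437.
(0,0): S=68.0000. Δ = (V_up−V_dn)/(S_up−S_dn) = (17.1750−0.0000)/(80.9200−48.9600) = 0.5374. V = [p*·17.1750 + (1−p*)·0.0000]/1.04 = 11.2439. B = V − Δ·S = -25.2987.
Check: Δ(0,0)·S0 + B(0,0) = 11.2439 = V0.

(0,0): Delta=0.5374 Bond=-25.2987
(1,0): Delta=0.0000 Bond=0.0000
(1,1): Delta=0.6898 Bond=-38.6437
V0=11.2439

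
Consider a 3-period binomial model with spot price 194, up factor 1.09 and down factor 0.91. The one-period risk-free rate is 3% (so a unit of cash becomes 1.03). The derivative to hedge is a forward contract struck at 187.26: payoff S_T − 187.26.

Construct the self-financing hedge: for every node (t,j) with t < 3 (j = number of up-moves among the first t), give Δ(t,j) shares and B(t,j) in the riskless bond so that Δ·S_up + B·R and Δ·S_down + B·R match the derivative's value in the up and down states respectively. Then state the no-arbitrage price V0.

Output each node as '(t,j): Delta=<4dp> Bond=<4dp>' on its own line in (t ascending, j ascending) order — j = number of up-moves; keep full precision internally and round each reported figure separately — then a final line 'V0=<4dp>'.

(0,0): Delta=1.0000 Bond=-171.3694
(1,0): Delta=1.0000 Bond=-176.5105
(1,1): Delta=1.0000 Bond=-176.5105
(2,0): Delta=1.0000 Bond=-181.8058
(2,1): Delta=1.0000 Bond=-181.8058
(2,2): Delta=1.0000 Bond=-181.8058
V0=22.6306

Since d<R<u, set p* = (R−d)/(u−d) = 0.6667; price each node as the discounted p*-expectation of its children.
At expiry t=3: V(3,0)=-41.0672, V(3,1)=-12.1500, V(3,2)=22.4872, V(3,3)=63.9756
  t=2,j=0: stock 160.6514 → up 175.1100 (V=-12.1500), down 146.1928 (V=-41.0672). Price -21.1544; hedge Δ=1.0000, bond B=-181.8058.
  t=2,j=1: stock 192.4286 → up 209.7472 (V=22.4872), down 175.1100 (V=-12.1500). Price 10.6228; hedge Δ=1.0000, bond B=-181.8058.
  t=2,j=2: stock 230.4914 → up 251.2356 (V=63.9756), down 209.7472 (V=22.4872). Price 48.6856; hedge Δ=1.0000, bond B=-181.8058.
  t=1,j=0: stock 176.5400 → up 192.4286 (V=10.6228), down 160.6514 (V=-21.1544). Price 0.0295; hedge Δ=1.0000, bond B=-176.5105.
  t=1,j=1: stock 211.4600 → up 230.4914 (V=48.6856), down 192.4286 (V=10.6228). Price 34.9495; hedge Δ=1.0000, bond B=-176.5105.
  t=0,j=0: stock 194.0000 → up 211.4600 (V=34.9495), down 176.5400 (V=0.0295). Price 22.6306; hedge Δ=1.0000, bond B=-171.3694.
Check: Δ(0,0)·S0 + B(0,0) = 22.6306 = V0.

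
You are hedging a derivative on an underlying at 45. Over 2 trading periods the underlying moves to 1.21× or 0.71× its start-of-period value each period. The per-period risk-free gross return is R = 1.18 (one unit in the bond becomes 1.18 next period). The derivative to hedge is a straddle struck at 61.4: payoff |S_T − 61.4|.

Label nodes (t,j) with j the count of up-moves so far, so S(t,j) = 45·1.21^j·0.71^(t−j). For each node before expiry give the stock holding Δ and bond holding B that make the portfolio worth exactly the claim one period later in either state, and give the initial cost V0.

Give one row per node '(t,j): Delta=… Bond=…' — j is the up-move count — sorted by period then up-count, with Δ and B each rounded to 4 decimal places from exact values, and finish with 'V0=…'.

(0,0): Delta=-0.6825 Bond=35.4985
(1,0): Delta=-1.0000 Bond=52.0339
(1,1): Delta=-0.6706 Bond=41.2407
V0=4.7881

The replicating-portfolio and risk-neutral prices coincide; use p* = (1.18−0.71)/(1.21−0.71) = 0.9400 for the latter.
Terminal payoffs: V(2,0)=38.7155, V(2,1)=22.7405, V(2,2)=4.4845
  t=1,j=0: stock 31.9500 → up 38.6595 (V=22.7405), down 22.6845 (V=38.7155). Price 20.0839; hedge Δ=-1.0000, bond B=52.0339.
  t=1,j=1: stock 54.4500 → up 65.8845 (V=4.4845), down 38.6595 (V=22.7405). Price 4.7287; hedge Δ=-0.6706, bond B=41.2407.
  t=0,j=0: stock 45.0000 → up 54.4500 (V=4.7287), down 31.9500 (V=20.0839). Price 4.7881; hedge Δ=-0.6825, bond B=35.4985.
Self-financing check: at every node Δ·S+B equals the discounted successor values.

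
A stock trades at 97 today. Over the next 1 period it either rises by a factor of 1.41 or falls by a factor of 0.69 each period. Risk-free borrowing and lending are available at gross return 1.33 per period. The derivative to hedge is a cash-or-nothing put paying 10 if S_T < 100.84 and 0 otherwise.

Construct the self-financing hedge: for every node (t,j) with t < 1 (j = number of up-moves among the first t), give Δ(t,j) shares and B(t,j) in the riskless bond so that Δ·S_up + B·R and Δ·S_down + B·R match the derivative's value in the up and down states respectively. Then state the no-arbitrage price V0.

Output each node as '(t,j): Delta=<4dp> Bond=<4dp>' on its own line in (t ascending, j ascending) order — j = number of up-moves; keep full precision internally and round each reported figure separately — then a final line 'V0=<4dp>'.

(0,0): Delta=-0.1432 Bond=14.7243
V0=0.8354

The replicating-portfolio and risk-neutral prices coincide; use p* = (1.33−0.69)/(1.41−0.69) = 0.8889 for the latter.
Terminal values V(1,·): V(1,0)=10.0000, V(1,1)=0.0000
(0,0): S=97.0000. Δ = (V_up−V_dn)/(S_up−S_dn) = (0.0000−10.0000)/(136.7700−66.9300) = -0.1432. V = [p*·0.0000 + (1−p*)·10.0000]/1.33 = 0.8354. B = V − Δ·S = 14.7243.
Self-financing check: at every node Δ·S+B equals the discounted successor values.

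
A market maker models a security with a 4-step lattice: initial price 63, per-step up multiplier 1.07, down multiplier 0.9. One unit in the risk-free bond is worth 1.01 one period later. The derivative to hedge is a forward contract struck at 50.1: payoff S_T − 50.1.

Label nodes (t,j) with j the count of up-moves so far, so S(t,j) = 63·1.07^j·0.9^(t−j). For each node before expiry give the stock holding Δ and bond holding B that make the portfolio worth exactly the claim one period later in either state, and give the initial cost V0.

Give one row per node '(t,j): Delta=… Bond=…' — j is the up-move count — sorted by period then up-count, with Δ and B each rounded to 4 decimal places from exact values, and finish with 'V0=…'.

(0,0): Delta=1.0000 Bond=-48.1451
(1,0): Delta=1.0000 Bond=-48.6266
(1,1): Delta=1.0000 Bond=-48.6266
(2,0): Delta=1.0000 Bond=-49.1128
(2,1): Delta=1.0000 Bond=-49.1128
(2,2): Delta=1.0000 Bond=-49.1128
(3,0): Delta=1.0000 Bond=-49.6040
(3,1): Delta=1.0000 Bond=-49.6040
(3,2): Delta=1.0000 Bond=-49.6040
(3,3): Delta=1.0000 Bond=-49.6040
V0=14.8549

The replicating-portfolio and risk-neutral prices coincide; use p* = (1.01−0.9)/(1.07−0.9) = 0.6471 for the latter.
At expiry t=4: V(4,0)=-8.7657, V(4,1)=-0.9581, V(4,2)=8.3242, V(4,3)=19.3599, V(4,4)=32.4801
Node (3,0) S=45.9270: V=(p*·-0.9581+(1−p*)·-8.7657)/1.01=-3.6770; Δ=(-0.9581−-8.7657)/(49.1419−41.3343)=1.0000; B=V−Δ·S=-49.6040
Node (3,1) S=54.6021: V=(p*·8.3242+(1−p*)·-0.9581)/1.01=4.9981; Δ=(8.3242−-0.9581)/(58.4242−49.1419)=1.0000; B=V−Δ·S=-49.6040
Node (3,2) S=64.9158: V=(p*·19.3599+(1−p*)·8.3242)/1.01=15.3119; Δ=(19.3599−8.3242)/(69.4599−58.4242)=1.0000; B=V−Δ·S=-49.6040
Node (3,3) S=77.1777: V=(p*·32.4801+(1−p*)·19.3599)/1.01=27.5737; Δ=(32.4801−19.3599)/(82.5801−69.4599)=1.0000; B=V−Δ·S=-49.6040
Node (2,0) S=51.0300: V=(p*·4.9981+(1−p*)·-3.6770)/1.01=1.9172; Δ=(4.9981−-3.6770)/(54.6021−45.9270)=1.0000; B=V−Δ·S=-49.1128
Node (2,1) S=60.6690: V=(p*·15.3119+(1−p*)·4.9981)/1.01=11.5562; Δ=(15.3119−4.9981)/(64.9158−54.6021)=1.0000; B=V−Δ·S=-49.1128
Node (2,2) S=72.1287: V=(p*·27.5737+(1−p*)·15.3119)/1.01=23.0159; Δ=(27.5737−15.3119)/(77.1777−64.9158)=1.0000; B=V−Δ·S=-49.1128
Node (1,0) S=56.7000: V=(p*·11.5562+(1−p*)·1.9172)/1.01=8.0734; Δ=(11.5562−1.9172)/(60.6690−51.0300)=1.0000; B=V−Δ·S=-48.6266
Node (1,1) S=67.4100: V=(p*·23.0159+(1−p*)·11.5562)/1.01=18.7834; Δ=(23.0159−11.5562)/(72.1287−60.6690)=1.0000; B=V−Δ·S=-48.6266
Node (0,0) S=63.0000: V=(p*·18.7834+(1−p*)·8.0734)/1.01=14.8549; Δ=(18.7834−8.0734)/(67.4100−56.7000)=1.0000; B=V−Δ·S=-48.1451
Self-financing check: at every node Δ·S+B equals the discounted successor values.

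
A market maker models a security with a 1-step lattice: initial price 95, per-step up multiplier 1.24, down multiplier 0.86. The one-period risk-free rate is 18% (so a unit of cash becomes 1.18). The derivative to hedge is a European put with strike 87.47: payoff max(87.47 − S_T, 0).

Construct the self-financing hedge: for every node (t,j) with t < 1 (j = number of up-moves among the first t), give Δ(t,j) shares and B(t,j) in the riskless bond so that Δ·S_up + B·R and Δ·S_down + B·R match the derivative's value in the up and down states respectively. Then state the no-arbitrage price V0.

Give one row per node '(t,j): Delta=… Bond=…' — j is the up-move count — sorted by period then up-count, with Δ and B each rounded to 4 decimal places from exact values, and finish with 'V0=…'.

No-arbitrage ⇒ martingale measure with p* = (R−d)/(u−d) = 0.8421.
At expiry t=1: V(1,0)=5.7700, V(1,1)=0.0000
  t=0,j=0: stock 95.0000 → up 117.8000 (V=0.0000), down 81.7000 (V=5.7700). Price 0.7721; hedge Δ=-0.1598, bond B=15.9563.
Each (Δ,B) replicates both successor values, so the strategy is self-financing and V0 is arbitrage-free.

(0,0): Delta=-0.1598 Bond=15.9563
V0=0.7721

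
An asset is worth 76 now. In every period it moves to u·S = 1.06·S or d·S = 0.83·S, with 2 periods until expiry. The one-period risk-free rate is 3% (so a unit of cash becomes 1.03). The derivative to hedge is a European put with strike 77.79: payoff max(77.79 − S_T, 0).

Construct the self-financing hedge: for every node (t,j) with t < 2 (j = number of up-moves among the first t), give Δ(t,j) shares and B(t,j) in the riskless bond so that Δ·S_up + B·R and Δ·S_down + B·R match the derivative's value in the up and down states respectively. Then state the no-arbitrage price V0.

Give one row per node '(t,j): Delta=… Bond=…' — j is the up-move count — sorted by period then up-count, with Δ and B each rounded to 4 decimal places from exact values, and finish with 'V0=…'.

The replicating-portfolio and risk-neutral prices coincide; use p* = (1.03−0.83)/(1.06−0.83) = 0.8696 for the latter.
Payoff layer (t=2): V(2,0)=25.4336, V(2,1)=10.9252, V(2,2)=0.0000
(1,0): S=63.0800. Δ = (V_up−V_dn)/(S_up−S_dn) = (10.9252−25.4336)/(66.8648−52.3564) = -1.0000. V = [p*·10.9252 + (1−p*)·25.4336]/1.03 = 12.4443. B = V − Δ·S = 75.5243.
(1,1): S=80.5600. Δ = (V_up−V_dn)/(S_up−S_dn) = (0.0000−10.9252)/(85.3936−66.8648) = -0.5896. V = [p*·0.0000 + (1−p*)·10.9252]/1.03 = 1.3835. B = V − Δ·S = 48.8844.
(0,0): S=76.0000. Δ = (V_up−V_dn)/(S_up−S_dn) = (1.3835−12.4443)/(80.5600−63.0800) = -0.6328. V = [p*·1.3835 + (1−p*)·12.4443]/1.03 = 2.7439. B = V − Δ·S = 50.8341.
Self-financing check: at every node Δ·S+B equals the discounted successor values.

(0,0): Delta=-0.6328 Bond=50.8341
(1,0): Delta=-1.0000 Bond=75.5243
(1,1): Delta=-0.5896 Bond=48.8844
V0=2.7439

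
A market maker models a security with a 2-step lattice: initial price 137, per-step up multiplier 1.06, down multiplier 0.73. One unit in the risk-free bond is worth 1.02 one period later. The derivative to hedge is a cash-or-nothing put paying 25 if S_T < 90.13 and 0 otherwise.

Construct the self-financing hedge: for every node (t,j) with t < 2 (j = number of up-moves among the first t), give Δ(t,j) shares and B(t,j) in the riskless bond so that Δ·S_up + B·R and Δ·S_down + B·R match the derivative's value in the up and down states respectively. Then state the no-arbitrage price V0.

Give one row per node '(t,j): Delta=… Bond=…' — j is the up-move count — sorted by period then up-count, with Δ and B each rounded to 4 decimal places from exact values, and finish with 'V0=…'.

(0,0): Delta=-0.0657 Bond=9.3557
(1,0): Delta=-0.7575 Bond=78.7285
(1,1): Delta=0.0000 Bond=0.0000
V0=0.3530

The replicating-portfolio and risk-neutral prices coincide; use p* = (1.02−0.73)/(1.06−0.73) = 0.8788 for the latter.
Terminal values V(2,·): V(2,0)=25.0000, V(2,1)=0.0000, V(2,2)=0.0000
Node (1,0) S=100.0100: V=(p*·0.0000+(1−p*)·25.0000)/1.02=2.9709; Δ=(0.0000−25.0000)/(106.0106−73.0073)=-0.7575; B=V−Δ·S=78.7285
Node (1,1) S=145.2200: V=(p*·0.0000+(1−p*)·0.0000)/1.02=0.0000; Δ=(0.0000−0.0000)/(153.9332−106.0106)=0.0000; B=V−Δ·S=0.0000
Node (0,0) S=137.0000: V=(p*·0.0000+(1−p*)·2.9709)/1.02=0.3530; Δ=(0.0000−2.9709)/(145.2200−100.0100)=-0.0657; B=V−Δ·S=9.3557
Each (Δ,B) replicates both successor values, so the strategy is self-financing and V0 is arbitrage-free.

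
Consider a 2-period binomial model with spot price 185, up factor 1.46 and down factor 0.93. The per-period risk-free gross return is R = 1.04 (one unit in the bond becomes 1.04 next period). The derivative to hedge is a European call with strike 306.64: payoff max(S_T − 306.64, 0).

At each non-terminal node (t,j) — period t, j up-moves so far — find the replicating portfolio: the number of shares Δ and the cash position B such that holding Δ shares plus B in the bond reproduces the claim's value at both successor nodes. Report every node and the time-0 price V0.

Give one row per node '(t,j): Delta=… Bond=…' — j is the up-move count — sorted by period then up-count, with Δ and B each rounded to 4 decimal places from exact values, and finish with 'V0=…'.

(0,0): Delta=0.1785 Bond=-29.5316
(1,0): Delta=0.0000 Bond=0.0000
(1,1): Delta=0.6127 Bond=-147.9800
V0=3.4930

No-arbitrage ⇒ martingale measure with p* = (R−d)/(u−d) = 0.2075.
At expiry t=2: V(2,0)=0.0000, V(2,1)=0.0000, V(2,2)=87.7060
(1,0): S=172.0500. Δ = (V_up−V_dn)/(S_up−S_dn) = (0.0000−0.0000)/(251.1930−160.0065) = 0.0000. V = [p*·0.0000 + (1−p*)·0.0000]/1.04 = 0.0000. B = V − Δ·S = 0.0000.
(1,1): S=270.1000. Δ = (V_up−V_dn)/(S_up−S_dn) = (87.7060−0.0000)/(394.3460−251.1930) = 0.6127. V = [p*·87.7060 + (1−p*)·0.0000]/1.04 = 17.5030. B = V − Δ·S = -147.9800.
(0,0): S=185.0000. Δ = (V_up−V_dn)/(S_up−S_dn) = (17.5030−0.0000)/(270.1000−172.0500) = 0.1785. V = [p*·17.5030 + (1−p*)·0.0000]/1.04 = 3.4930. B = V − Δ·S = -29.5316.
The time-0 hedge costs 3.4930, which is the no-arbitrage price.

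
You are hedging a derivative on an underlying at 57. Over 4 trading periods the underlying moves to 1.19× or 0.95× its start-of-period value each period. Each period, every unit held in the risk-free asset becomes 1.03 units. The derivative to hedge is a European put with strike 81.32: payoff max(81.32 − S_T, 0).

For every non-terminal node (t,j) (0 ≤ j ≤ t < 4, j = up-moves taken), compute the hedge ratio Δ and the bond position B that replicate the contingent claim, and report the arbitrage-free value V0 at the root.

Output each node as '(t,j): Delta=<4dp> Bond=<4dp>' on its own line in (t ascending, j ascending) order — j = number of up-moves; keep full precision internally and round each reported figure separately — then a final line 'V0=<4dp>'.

(0,0): Delta=-0.7952 Bond=61.8140
(1,0): Delta=-0.9200 Bond=70.4220
(1,1): Delta=-0.5961 Bond=50.1613
(2,0): Delta=-1.0000 Bond=76.6519
(2,1): Delta=-0.7922 Bond=64.3002
(2,2): Delta=-0.2831 Bond=26.3979
(3,0): Delta=-1.0000 Bond=78.9515
(3,1): Delta=-1.0000 Bond=78.9515
(3,2): Delta=-0.4604 Bond=40.7848
(3,3): Delta=0.0000 Bond=0.0000
V0=16.4851

Under the risk-neutral measure, an up-move has probability p* = (R−d)/(u−d) = 0.3333 and values discount at R = 1.03.
At expiry t=4: V(4,0)=34.8931, V(4,1)=23.1643, V(4,2)=8.4723, V(4,3)=0.0000, V(4,4)=0.0000
  t=3,j=0: stock 48.8704 → up 58.1557 (V=23.1643), down 46.4269 (V=34.8931). Price 30.0811; hedge Δ=-1.0000, bond B=78.9515.
  t=3,j=1: stock 61.2166 → up 72.8477 (V=8.4723), down 58.1557 (V=23.1643). Price 17.7349; hedge Δ=-1.0000, bond B=78.9515.
  t=3,j=2: stock 76.6818 → up 91.2514 (V=0.0000), down 72.8477 (V=8.4723). Price 5.4837; hedge Δ=-0.4604, bond B=40.7848.
  t=3,j=3: stock 96.0541 → up 114.3043 (V=0.0000), down 91.2514 (V=0.0000). Price 0.0000; hedge Δ=0.0000, bond B=0.0000.
  t=2,j=0: stock 51.4425 → up 61.2166 (V=17.7349), down 48.8704 (V=30.0811). Price 25.2094; hedge Δ=-1.0000, bond B=76.6519.
  t=2,j=1: stock 64.4385 → up 76.6818 (V=5.4837), down 61.2166 (V=17.7349). Price 13.2535; hedge Δ=-0.7922, bond B=64.3002.
  t=2,j=2: stock 80.7177 → up 96.0541 (V=0.0000), down 76.6818 (V=5.4837). Price 3.5493; hedge Δ=-0.2831, bond B=26.3979.
  t=1,j=0: stock 54.1500 → up 64.4385 (V=13.2535), down 51.4425 (V=25.2094). Price 20.6059; hedge Δ=-0.9200, bond B=70.4220.
  t=1,j=1: stock 67.8300 → up 80.7177 (V=3.5493), down 64.4385 (V=13.2535). Price 9.7270; hedge Δ=-0.5961, bond B=50.1613.
  t=0,j=0: stock 57.0000 → up 67.8300 (V=9.7270), down 54.1500 (V=20.6059). Price 16.4851; hedge Δ=-0.7952, bond B=61.8140.
Root portfolio cost Δ·57+B reproduces V0=16.4851.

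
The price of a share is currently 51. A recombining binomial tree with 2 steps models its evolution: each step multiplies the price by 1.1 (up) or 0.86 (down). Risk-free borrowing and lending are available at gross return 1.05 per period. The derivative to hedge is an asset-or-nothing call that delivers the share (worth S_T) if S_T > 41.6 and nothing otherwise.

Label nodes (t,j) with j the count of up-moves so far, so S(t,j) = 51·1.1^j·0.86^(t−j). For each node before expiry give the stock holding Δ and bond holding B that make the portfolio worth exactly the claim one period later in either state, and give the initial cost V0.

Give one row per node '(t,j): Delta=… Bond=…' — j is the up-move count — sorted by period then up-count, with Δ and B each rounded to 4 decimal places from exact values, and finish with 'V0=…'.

(0,0): Delta=1.6114 Bond=-32.6685
(1,0): Delta=4.5833 Bond=-164.6490
(1,1): Delta=1.0000 Bond=0.0000
V0=49.5151

The replicating-portfolio and risk-neutral prices coincide; use p* = (1.05−0.86)/(1.1−0.86) = 0.7917 for the latter.
Terminal values V(2,·): V(2,0)=0.0000, V(2,1)=48.2460, V(2,2)=61.7100
  t=1,j=0: stock 43.8600 → up 48.2460 (V=48.2460), down 37.7196 (V=0.0000). Price 36.3760; hedge Δ=4.5833, bond B=-164.6490.
  t=1,j=1: stock 56.1000 → up 61.7100 (V=61.7100), down 48.2460 (V=48.2460). Price 56.1000; hedge Δ=1.0000, bond B=0.0000.
  t=0,j=0: stock 51.0000 → up 56.1000 (V=56.1000), down 43.8600 (V=36.3760). Price 49.5151; hedge Δ=1.6114, bond B=-32.6685.
Root portfolio cost Δ·51+B reproduces V0=49.5151.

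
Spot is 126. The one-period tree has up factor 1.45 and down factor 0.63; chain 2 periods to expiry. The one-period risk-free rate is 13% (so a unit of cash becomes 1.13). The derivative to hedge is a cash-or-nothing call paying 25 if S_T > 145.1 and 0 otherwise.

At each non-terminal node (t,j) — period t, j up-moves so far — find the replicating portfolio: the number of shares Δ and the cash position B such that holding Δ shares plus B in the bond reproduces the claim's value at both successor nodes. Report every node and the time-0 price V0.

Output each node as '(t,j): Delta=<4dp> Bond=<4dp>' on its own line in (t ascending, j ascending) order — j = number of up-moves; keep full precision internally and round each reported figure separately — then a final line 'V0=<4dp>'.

Under the risk-neutral measure, an up-move has probability p* = (R−d)/(u−d) = 0.6098 and values discount at R = 1.13.
Payoff layer (t=2): V(2,0)=0.0000, V(2,1)=0.0000, V(2,2)=25.0000
  t=1,j=0: stock 79.3800 → up 115.1010 (V=0.0000), down 50.0094 (V=0.0000). Price 0.0000; hedge Δ=0.0000, bond B=0.0000.
  t=1,j=1: stock 182.7000 → up 264.9150 (V=25.0000), down 115.1010 (V=0.0000). Price 13.4902; hedge Δ=0.1669, bond B=-16.9976.
  t=0,j=0: stock 126.0000 → up 182.7000 (V=13.4902), down 79.3800 (V=0.0000). Price 7.2794; hedge Δ=0.1306, bond B=-9.1720.
Root portfolio cost Δ·126+B reproduces V0=7.2794.

(0,0): Delta=0.1306 Bond=-9.1720
(1,0): Delta=0.0000 Bond=0.0000
(1,1): Delta=0.1669 Bond=-16.9976
V0=7.2794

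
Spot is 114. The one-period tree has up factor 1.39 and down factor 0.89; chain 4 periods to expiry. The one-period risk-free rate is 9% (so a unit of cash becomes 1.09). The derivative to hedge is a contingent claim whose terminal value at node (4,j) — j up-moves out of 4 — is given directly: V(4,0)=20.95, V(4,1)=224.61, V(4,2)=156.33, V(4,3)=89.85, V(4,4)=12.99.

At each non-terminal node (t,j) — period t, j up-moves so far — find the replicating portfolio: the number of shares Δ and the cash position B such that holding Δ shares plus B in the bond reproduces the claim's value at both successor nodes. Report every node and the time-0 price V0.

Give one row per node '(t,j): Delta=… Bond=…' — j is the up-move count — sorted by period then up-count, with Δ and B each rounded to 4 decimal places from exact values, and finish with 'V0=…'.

No-arbitrage ⇒ martingale measure with p* = (R−d)/(u−d) = 0.4000.
Terminal values V(4,·): V(4,0)=20.9500, V(4,1)=224.6100, V(4,2)=156.3300, V(4,3)=89.8500, V(4,4)=12.9900
(3,0): S=80.3665. Δ = (V_up−V_dn)/(S_up−S_dn) = (224.6100−20.9500)/(111.7094−71.5262) = 5.0683. V = [p*·224.6100 + (1−p*)·20.9500]/1.09 = 93.9578. B = V − Δ·S = -313.3622.
(3,1): S=125.5162. Δ = (V_up−V_dn)/(S_up−S_dn) = (156.3300−224.6100)/(174.4675−111.7094) = -1.0880. V = [p*·156.3300 + (1−p*)·224.6100]/1.09 = 181.0073. B = V − Δ·S = 317.5673.
(3,2): S=196.0309. Δ = (V_up−V_dn)/(S_up−S_dn) = (89.8500−156.3300)/(272.4829−174.4675) = -0.6783. V = [p*·89.8500 + (1−p*)·156.3300]/1.09 = 119.0257. B = V − Δ·S = 251.9857.
(3,3): S=306.1606. Δ = (V_up−V_dn)/(S_up−S_dn) = (12.9900−89.8500)/(425.5632−272.4829) = -0.5021. V = [p*·12.9900 + (1−p*)·89.8500]/1.09 = 54.2257. B = V − Δ·S = 207.9457.
(2,0): S=90.2994. Δ = (V_up−V_dn)/(S_up−S_dn) = (181.0073−93.9578)/(125.5162−80.3665) = 1.9280. V = [p*·181.0073 + (1−p*)·93.9578]/1.09 = 118.1446. B = V − Δ·S = -55.9545.
(2,1): S=141.0294. Δ = (V_up−V_dn)/(S_up−S_dn) = (119.0257−181.0073)/(196.0309−125.5162) = -0.8790. V = [p*·119.0257 + (1−p*)·181.0073]/1.09 = 143.3162. B = V − Δ·S = 267.2795.
(2,2): S=220.2594. Δ = (V_up−V_dn)/(S_up−S_dn) = (54.2257−119.0257)/(306.1606−196.0309) = -0.5884. V = [p*·54.2257 + (1−p*)·119.0257]/1.09 = 85.4181. B = V − Δ·S = 215.0181.
(1,0): S=101.4600. Δ = (V_up−V_dn)/(S_up−S_dn) = (143.3162−118.1446)/(141.0294−90.2994) = 0.4962. V = [p*·143.3162 + (1−p*)·118.1446]/1.09 = 117.6268. B = V − Δ·S = 67.2836.
(1,1): S=158.4600. Δ = (V_up−V_dn)/(S_up−S_dn) = (85.4181−143.3162)/(220.2594−141.0294) = -0.7308. V = [p*·85.4181 + (1−p*)·143.3162]/1.09 = 110.2357. B = V − Δ·S = 226.0321.
(0,0): S=114.0000. Δ = (V_up−V_dn)/(S_up−S_dn) = (110.2357−117.6268)/(158.4600−101.4600) = -0.1297. V = [p*·110.2357 + (1−p*)·117.6268]/1.09 = 105.2022. B = V − Δ·S = 119.9844.
Each (Δ,B) replicates both successor values, so the strategy is self-financing and V0 is arbitrage-free.

(0,0): Delta=-0.1297 Bond=119.9844
(1,0): Delta=0.4962 Bond=67.2836
(1,1): Delta=-0.7308 Bond=226.0321
(2,0): Delta=1.9280 Bond=-55.9545
(2,1): Delta=-0.8790 Bond=267.2795
(2,2): Delta=-0.5884 Bond=215.0181
(3,0): Delta=5.0683 Bond=-313.3622
(3,1): Delta=-1.0880 Bond=317.5673
(3,2): Delta=-0.6783 Bond=251.9857
(3,3): Delta=-0.5021 Bond=207.9457
V0=105.2022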